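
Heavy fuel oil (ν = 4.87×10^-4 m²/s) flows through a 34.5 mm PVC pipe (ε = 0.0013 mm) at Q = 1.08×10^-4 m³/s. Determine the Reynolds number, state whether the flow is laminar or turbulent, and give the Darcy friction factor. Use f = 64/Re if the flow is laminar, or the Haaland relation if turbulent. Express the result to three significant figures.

Re ≈ 8.18; laminar; f = 64/Re ≈ 7.82

V = 4Q/(πD²) = 0.1155 m/s
Re = VD/ν = 0.1155·0.0345/4.87×10^-4 = 8.18
Re < 2300 → laminar → f = 64/Re = 7.820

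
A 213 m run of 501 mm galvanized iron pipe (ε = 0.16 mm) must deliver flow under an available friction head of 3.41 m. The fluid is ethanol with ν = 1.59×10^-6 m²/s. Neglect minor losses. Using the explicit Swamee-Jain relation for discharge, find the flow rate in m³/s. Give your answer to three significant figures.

Swamee-Jain (Type II): Q = -0.965·√(gD⁵h_f/L)·ln[ε/(3.7D) + √(3.17ν²L/(gD³h_f))]
√(gD⁵h_f/L) = √(9.81·0.501⁵·3.41/213) = 0.07041
ε/(3.7D) = 8.63×10^-5; √(3.17ν²L/(gD³h_f)) = 2.01×10^-5
Q = -0.965·0.07041·ln(1.065×10^-4) = 0.6215 m³/s
Check: V = 3.15 m/s, Re = 9.93×10^5, f = 0.01593, h_f = 3.43 m ≈ 3.41 m ✓

Q ≈ 0.622 m³/s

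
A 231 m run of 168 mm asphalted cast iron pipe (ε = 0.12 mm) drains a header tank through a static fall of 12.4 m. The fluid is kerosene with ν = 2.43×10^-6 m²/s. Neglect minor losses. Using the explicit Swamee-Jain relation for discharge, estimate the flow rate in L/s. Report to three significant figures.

Q ≈ 66.3 L/s

Swamee-Jain (Type II): Q = -0.965·√(gD⁵h_f/L)·ln[ε/(3.7D) + √(3.17ν²L/(gD³h_f))]
√(gD⁵h_f/L) = √(9.81·0.168⁵·12.4/231) = 0.008395
ε/(3.7D) = 1.93×10^-4; √(3.17ν²L/(gD³h_f)) = 8.66×10^-5
Q = -0.965·0.008395·ln(2.796×10^-4) = 0.06628 m³/s
Check: V = 2.99 m/s, Re = 2.07×10^5, f = 0.01993, h_f = 12.5 m ≈ 12.4 m ✓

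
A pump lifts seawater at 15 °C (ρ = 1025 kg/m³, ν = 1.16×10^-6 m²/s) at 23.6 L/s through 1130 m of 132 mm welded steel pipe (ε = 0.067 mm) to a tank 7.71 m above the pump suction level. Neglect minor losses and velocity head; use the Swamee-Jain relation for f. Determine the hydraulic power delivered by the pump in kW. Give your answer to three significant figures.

V = 4Q/(πD²) = 1.725 m/s; Re = 1.96×10^5; ε/D = 5.08×10^-4; f = 0.01901
h_f = f(L/D)V²/2g = 24.66 m
Total head H = z + h_f = 7.71 + 24.66 = 32.37 m
P_hyd = ρgQH = 1025·9.81·0.0236·32.37 = 7.682 kW

P_hyd ≈ 7.68 kW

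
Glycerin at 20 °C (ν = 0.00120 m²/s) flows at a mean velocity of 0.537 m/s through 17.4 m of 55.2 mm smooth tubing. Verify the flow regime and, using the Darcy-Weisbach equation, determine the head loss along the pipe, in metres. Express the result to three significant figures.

h_f ≈ 12.0 m

Re = VD/ν = 0.537·0.05520/0.00120 = 24.7 → laminar (Re < 2300)
f = 64/Re = 2.591
h_f = f(L/D)V²/(2g) = 2.591·(17.4/0.05520)·0.537²/(2·9.81) = 12.00 m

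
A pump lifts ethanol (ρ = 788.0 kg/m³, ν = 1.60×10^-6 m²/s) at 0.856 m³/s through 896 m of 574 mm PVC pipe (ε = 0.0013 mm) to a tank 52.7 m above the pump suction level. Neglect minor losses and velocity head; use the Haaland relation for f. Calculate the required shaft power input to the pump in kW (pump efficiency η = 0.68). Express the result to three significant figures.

V = 4Q/(πD²) = 3.308 m/s; Re = 1.19×10^6; ε/D = 2.26×10^-6; f = 0.01130
h_f = f(L/D)V²/2g = 9.838 m
Total head H = z + h_f = 52.7 + 9.838 = 62.54 m
P_hyd = ρgQH = 788.0·9.81·0.856·62.54 = 413.8 kW
P_shaft = P_hyd/η = 413.8/0.68 = 608.6 kW

P_shaft ≈ 609 kW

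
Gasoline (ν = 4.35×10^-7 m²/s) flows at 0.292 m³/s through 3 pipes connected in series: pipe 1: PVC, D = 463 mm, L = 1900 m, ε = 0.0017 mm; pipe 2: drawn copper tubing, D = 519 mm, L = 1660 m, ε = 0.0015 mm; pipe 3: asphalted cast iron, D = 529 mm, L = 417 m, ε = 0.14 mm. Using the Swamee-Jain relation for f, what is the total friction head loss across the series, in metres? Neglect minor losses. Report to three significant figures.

H ≈ 11.1 m

Pipe 1: V = 1.734 m/s, Re = 1.85×10^6, ε/D = 3.67×10^-6, f = 0.01063, h_1 = f(L/D)V²/2g = 6.689 m
Pipe 2: V = 1.380 m/s, Re = 1.65×10^6, ε/D = 2.89×10^-6, f = 0.01079, h_2 = f(L/D)V²/2g = 3.351 m
Pipe 3: V = 1.329 m/s, Re = 1.62×10^6, ε/D = 2.65×10^-4, f = 0.01514, h_3 = f(L/D)V²/2g = 1.074 m
Series → Q common, losses add: H = Σh = 11.11 m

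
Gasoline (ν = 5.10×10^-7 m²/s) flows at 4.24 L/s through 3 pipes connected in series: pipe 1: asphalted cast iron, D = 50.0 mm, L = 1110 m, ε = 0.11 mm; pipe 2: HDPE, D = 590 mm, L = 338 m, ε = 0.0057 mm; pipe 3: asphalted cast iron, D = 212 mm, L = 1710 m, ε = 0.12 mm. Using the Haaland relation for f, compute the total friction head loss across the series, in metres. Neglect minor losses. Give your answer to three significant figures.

H ≈ 131 m

Pipe 1: V = 2.159 m/s, Re = 2.12×10^5, ε/D = 0.00220, f = 0.02477, h_1 = f(L/D)V²/2g = 130.7 m
Pipe 2: V = 0.01551 m/s, Re = 1.79×10^4, ε/D = 9.66×10^-6, f = 0.02648, h_2 = f(L/D)V²/2g = 1.859×10^-4 m
Pipe 3: V = 0.1201 m/s, Re = 4.99×10^4, ε/D = 5.66×10^-4, f = 0.02246, h_3 = f(L/D)V²/2g = 0.1332 m
Series → Q common, losses add: H = Σh = 130.8 m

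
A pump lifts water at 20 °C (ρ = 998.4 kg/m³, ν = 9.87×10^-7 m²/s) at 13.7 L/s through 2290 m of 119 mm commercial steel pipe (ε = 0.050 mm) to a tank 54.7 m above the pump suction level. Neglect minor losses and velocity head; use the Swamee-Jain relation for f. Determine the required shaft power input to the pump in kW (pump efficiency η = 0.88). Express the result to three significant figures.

P_shaft ≈ 12.7 kW

V = 4Q/(πD²) = 1.232 m/s; Re = 1.49×10^5; ε/D = 4.20×10^-4; f = 0.01909
h_f = f(L/D)V²/2g = 28.41 m
Total head H = z + h_f = 54.7 + 28.41 = 83.11 m
P_hyd = ρgQH = 998.4·9.81·0.0137·83.11 = 11.15 kW
P_shaft = P_hyd/η = 11.15/0.88 = 12.67 kW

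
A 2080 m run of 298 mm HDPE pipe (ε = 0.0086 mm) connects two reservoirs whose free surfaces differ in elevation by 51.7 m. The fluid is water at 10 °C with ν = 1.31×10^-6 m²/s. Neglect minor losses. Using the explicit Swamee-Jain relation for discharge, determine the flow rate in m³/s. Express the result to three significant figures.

Q ≈ 0.236 m³/s

Swamee-Jain (Type II): Q = -0.965·√(gD⁵h_f/L)·ln[ε/(3.7D) + √(3.17ν²L/(gD³h_f))]
√(gD⁵h_f/L) = √(9.81·0.298⁵·51.7/2080) = 0.02394
ε/(3.7D) = 7.80×10^-6; √(3.17ν²L/(gD³h_f)) = 2.90×10^-5
Q = -0.965·0.02394·ln(3.684×10^-5) = 0.2358 m³/s
Check: V = 3.38 m/s, Re = 7.69×10^5, f = 0.01271, h_f = 51.7 m ≈ 51.7 m ✓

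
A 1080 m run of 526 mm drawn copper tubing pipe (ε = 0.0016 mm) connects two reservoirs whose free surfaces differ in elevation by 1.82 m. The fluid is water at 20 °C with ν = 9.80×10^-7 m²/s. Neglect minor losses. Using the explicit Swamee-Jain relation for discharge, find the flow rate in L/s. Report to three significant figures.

Q ≈ 254 L/s

Swamee-Jain (Type II): Q = -0.965·√(gD⁵h_f/L)·ln[ε/(3.7D) + √(3.17ν²L/(gD³h_f))]
√(gD⁵h_f/L) = √(9.81·0.526⁵·1.82/1080) = 0.02580
ε/(3.7D) = 8.22×10^-7; √(3.17ν²L/(gD³h_f)) = 3.56×10^-5
Q = -0.965·0.02580·ln(3.639×10^-5) = 0.2545 m³/s
Check: V = 1.17 m/s, Re = 6.29×10^5, f = 0.01263, h_f = 1.81 m ≈ 1.82 m ✓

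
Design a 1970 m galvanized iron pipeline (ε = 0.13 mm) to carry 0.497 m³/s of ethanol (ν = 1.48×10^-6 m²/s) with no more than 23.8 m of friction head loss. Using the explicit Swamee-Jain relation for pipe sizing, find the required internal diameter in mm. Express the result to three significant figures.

D ≈ 490 mm

Swamee-Jain (Type III): D = 0.66·[ε^1.25·(LQ²/(gh_f))^4.75 + ν·Q^9.4·(L/(gh_f))^5.2]^0.04
LQ²/(gh_f) = 2.084; L/(gh_f) = 8.438
Term 1 = ε^1.25·(…)^4.75 = 4.54×10^-4; Term 2 = ν·Q^9.4·(…)^5.2 = 1.36×10^-4
D = 0.66·(4.54×10^-4 + 1.36×10^-4)^0.04 = 0.4902 m = 490 mm
Check: V = 2.63 m/s, Re = 8.72×10^5, f = 0.01554, h_f = 22.1 m ≈ 23.8 m ✓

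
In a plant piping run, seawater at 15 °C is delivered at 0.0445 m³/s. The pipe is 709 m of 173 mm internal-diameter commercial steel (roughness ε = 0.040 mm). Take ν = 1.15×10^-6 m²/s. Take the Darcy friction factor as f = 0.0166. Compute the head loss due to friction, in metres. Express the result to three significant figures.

V = 4Q/(πD²) = 4·0.0445/(π·0.173²) = 1.893 m/s
h_f = f(L/D)V²/(2g) = 0.01660·(709/0.173)·1.893²/(2·9.81) = 12.43 m

h_f ≈ 12.4 m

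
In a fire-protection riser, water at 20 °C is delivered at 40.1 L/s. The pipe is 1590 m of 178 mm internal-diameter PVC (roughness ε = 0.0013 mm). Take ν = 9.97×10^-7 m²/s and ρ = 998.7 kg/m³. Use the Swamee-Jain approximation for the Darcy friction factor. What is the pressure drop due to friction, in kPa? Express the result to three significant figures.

V = 4Q/(πD²) = 4·0.0401/(π·0.178²) = 1.611 m/s
Re = VD/ν = 1.611·0.178/9.97×10^-7 = 2.88×10^5 → turbulent
ε/D = 0.0013/178 = 7.30×10^-6
Swamee-Jain: f = 0.01457
h_f = f(L/D)V²/(2g) = 0.01457·(1590/0.178)·1.611²/(2·9.81) = 17.23 m
Δp = ρg·h_f = 998.7·9.81·17.23 = 168.8 kPa

Δp ≈ 169 kPa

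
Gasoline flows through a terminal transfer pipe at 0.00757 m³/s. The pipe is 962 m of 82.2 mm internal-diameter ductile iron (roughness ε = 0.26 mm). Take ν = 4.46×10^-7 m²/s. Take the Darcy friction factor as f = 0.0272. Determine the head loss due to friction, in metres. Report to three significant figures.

V = 4Q/(πD²) = 4·0.00757/(π·0.0822²) = 1.426 m/s
h_f = f(L/D)V²/(2g) = 0.02720·(962/0.0822)·1.426²/(2·9.81) = 33.01 m

h_f ≈ 33.0 m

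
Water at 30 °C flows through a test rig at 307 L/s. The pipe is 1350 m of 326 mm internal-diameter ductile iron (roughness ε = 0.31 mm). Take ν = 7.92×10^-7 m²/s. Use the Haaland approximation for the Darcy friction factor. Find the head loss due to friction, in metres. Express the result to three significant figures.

V = 4Q/(πD²) = 4·0.307/(π·0.326²) = 3.678 m/s
Re = VD/ν = 3.678·0.326/7.92×10^-7 = 1.51×10^6 → turbulent
ε/D = 0.31/326 = 9.51×10^-4
Haaland: f = 0.01962
h_f = f(L/D)V²/(2g) = 0.01962·(1350/0.326)·3.678²/(2·9.81) = 56.02 m

h_f ≈ 56.0 m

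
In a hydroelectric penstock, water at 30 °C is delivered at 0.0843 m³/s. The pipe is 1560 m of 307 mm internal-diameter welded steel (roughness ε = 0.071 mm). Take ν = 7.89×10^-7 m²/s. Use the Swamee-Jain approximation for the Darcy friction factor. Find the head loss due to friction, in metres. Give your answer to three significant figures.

V = 4Q/(πD²) = 4·0.0843/(π·0.307²) = 1.139 m/s
Re = VD/ν = 1.139·0.307/7.89×10^-7 = 4.43×10^5 → turbulent
ε/D = 0.071/307 = 2.31×10^-4
Swamee-Jain: f = 0.01595
h_f = f(L/D)V²/(2g) = 0.01595·(1560/0.307)·1.139²/(2·9.81) = 5.359 m

h_f ≈ 5.36 m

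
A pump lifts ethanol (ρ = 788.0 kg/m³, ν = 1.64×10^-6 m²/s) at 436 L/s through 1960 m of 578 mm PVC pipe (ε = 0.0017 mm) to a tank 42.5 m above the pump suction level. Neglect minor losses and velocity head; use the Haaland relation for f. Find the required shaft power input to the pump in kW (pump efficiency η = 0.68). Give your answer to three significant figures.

P_shaft ≈ 241 kW

V = 4Q/(πD²) = 1.662 m/s; Re = 5.86×10^5; ε/D = 2.94×10^-6; f = 0.01274
h_f = f(L/D)V²/2g = 6.078 m
Total head H = z + h_f = 42.5 + 6.078 = 48.58 m
P_hyd = ρgQH = 788.0·9.81·0.436·48.58 = 163.7 kW
P_shaft = P_hyd/η = 163.7/0.68 = 240.8 kW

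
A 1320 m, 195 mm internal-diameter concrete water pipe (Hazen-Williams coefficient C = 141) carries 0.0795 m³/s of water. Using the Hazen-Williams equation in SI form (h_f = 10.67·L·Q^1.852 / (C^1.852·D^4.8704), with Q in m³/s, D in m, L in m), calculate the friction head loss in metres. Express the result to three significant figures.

h_f ≈ 38.9 m

h_f = 10.67·1320·0.0795^1.852 / (141^1.852·0.195^4.8704) = 38.88 m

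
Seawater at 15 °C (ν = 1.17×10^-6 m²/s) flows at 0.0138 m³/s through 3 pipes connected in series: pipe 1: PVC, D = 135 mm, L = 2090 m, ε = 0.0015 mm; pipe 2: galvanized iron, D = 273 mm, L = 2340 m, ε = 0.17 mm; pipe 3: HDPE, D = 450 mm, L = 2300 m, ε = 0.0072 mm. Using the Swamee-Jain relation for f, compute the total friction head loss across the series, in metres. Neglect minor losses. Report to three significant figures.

H ≈ 13.5 m

Pipe 1: V = 0.9641 m/s, Re = 1.11×10^5, ε/D = 1.11×10^-5, f = 0.01754, h_1 = f(L/D)V²/2g = 12.87 m
Pipe 2: V = 0.2358 m/s, Re = 5.50×10^4, ε/D = 6.23×10^-4, f = 0.02269, h_2 = f(L/D)V²/2g = 0.5509 m
Pipe 3: V = 0.08677 m/s, Re = 3.34×10^4, ε/D = 1.60×10^-5, f = 0.02284, h_3 = f(L/D)V²/2g = 0.04480 m
Series → Q common, losses add: H = Σh = 13.46 m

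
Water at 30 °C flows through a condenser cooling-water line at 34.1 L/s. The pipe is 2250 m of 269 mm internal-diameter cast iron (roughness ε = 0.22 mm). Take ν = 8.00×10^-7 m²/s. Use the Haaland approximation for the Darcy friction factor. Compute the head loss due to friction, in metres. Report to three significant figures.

h_f ≈ 3.09 m

V = 4Q/(πD²) = 4·0.0341/(π·0.269²) = 0.6000 m/s
Re = VD/ν = 0.6000·0.269/8.00×10^-7 = 2.02×10^5 → turbulent
ε/D = 0.22/269 = 8.18×10^-4
Haaland: f = 0.02014
h_f = f(L/D)V²/(2g) = 0.02014·(2250/0.269)·0.6000²/(2·9.81) = 3.091 m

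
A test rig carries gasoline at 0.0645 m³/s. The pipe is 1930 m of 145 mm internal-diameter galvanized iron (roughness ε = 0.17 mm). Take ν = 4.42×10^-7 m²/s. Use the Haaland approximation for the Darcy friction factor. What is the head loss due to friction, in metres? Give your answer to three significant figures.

V = 4Q/(πD²) = 4·0.0645/(π·0.145²) = 3.906 m/s
Re = VD/ν = 3.906·0.145/4.42×10^-7 = 1.28×10^6 → turbulent
ε/D = 0.17/145 = 0.00117
Haaland: f = 0.02065
h_f = f(L/D)V²/(2g) = 0.02065·(1930/0.145)·3.906²/(2·9.81) = 213.7 m

h_f ≈ 214 m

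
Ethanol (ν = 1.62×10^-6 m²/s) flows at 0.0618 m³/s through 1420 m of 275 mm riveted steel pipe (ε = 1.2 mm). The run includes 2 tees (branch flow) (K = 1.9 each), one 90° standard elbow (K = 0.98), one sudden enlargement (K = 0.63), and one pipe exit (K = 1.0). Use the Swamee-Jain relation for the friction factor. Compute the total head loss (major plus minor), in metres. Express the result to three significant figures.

V = 4Q/(πD²) = 1.040 m/s; V²/2g = 0.05518 m
Re = 1.77×10^5, ε/D = 0.00436 → f = 0.02993 (Swamee-Jain)
Major: h_f = f(L/D)·V²/2g = 0.02993·5164·0.05518 = 8.528 m
Minor: ΣK = 6.41; h_m = ΣK·V²/2g = 0.3537 m
Total H_L = 8.528 + 0.3537 = 8.882 m

H_L ≈ 8.88 m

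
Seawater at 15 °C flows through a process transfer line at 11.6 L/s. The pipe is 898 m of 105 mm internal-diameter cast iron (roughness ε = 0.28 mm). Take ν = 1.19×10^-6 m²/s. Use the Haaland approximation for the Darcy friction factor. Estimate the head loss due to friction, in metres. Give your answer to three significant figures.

V = 4Q/(πD²) = 4·0.0116/(π·0.105²) = 1.340 m/s
Re = VD/ν = 1.340·0.105/1.19×10^-6 = 1.18×10^5 → turbulent
ε/D = 0.28/105 = 0.00267
Haaland: f = 0.02645
h_f = f(L/D)V²/(2g) = 0.02645·(898/0.105)·1.340²/(2·9.81) = 20.69 m

h_f ≈ 20.7 m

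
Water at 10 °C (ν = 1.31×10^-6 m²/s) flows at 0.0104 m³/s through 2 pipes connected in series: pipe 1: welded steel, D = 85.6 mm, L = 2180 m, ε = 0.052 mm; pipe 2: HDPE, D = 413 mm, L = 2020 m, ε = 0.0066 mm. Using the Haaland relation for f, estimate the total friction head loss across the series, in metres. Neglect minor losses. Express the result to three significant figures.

Pipe 1: V = 1.807 m/s, Re = 1.18×10^5, ε/D = 6.07×10^-4, f = 0.02013, h_1 = f(L/D)V²/2g = 85.33 m
Pipe 2: V = 0.07763 m/s, Re = 2.45×10^4, ε/D = 1.60×10^-5, f = 0.02452, h_2 = f(L/D)V²/2g = 0.03683 m
Series → Q common, losses add: H = Σh = 85.36 m

H ≈ 85.4 m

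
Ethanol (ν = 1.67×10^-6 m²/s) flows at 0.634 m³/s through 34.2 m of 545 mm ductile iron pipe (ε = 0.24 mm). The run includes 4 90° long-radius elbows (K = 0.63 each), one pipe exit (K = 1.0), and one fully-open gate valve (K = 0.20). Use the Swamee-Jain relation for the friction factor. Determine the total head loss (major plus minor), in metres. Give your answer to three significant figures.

H_L ≈ 1.80 m

V = 4Q/(πD²) = 2.718 m/s; V²/2g = 0.3765 m
Re = 8.87×10^5, ε/D = 4.40×10^-4 → f = 0.01695 (Swamee-Jain)
Major: h_f = f(L/D)·V²/2g = 0.01695·62.75·0.3765 = 0.4005 m
Minor: ΣK = 3.72; h_m = ΣK·V²/2g = 1.400 m
Total H_L = 0.4005 + 1.400 = 1.801 m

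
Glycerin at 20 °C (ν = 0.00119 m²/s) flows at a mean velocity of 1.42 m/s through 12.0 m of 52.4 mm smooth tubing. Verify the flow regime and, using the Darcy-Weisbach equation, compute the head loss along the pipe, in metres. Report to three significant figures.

h_f ≈ 24.1 m

Re = VD/ν = 1.42·0.05240/0.00119 = 62.5 → laminar (Re < 2300)
f = 64/Re = 1.024
h_f = f(L/D)V²/(2g) = 1.024·(12.0/0.05240)·1.42²/(2·9.81) = 24.09 m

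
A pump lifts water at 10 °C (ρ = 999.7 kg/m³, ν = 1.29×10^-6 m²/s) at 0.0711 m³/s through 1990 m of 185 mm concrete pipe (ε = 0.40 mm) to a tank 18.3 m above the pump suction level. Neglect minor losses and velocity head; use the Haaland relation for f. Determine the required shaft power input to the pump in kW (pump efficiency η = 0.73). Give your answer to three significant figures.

P_shaft ≈ 107 kW

V = 4Q/(πD²) = 2.645 m/s; Re = 3.79×10^5; ε/D = 0.00216; f = 0.02436
h_f = f(L/D)V²/2g = 93.45 m
Total head H = z + h_f = 18.3 + 93.45 = 111.7 m
P_hyd = ρgQH = 999.7·9.81·0.0711·111.7 = 77.92 kW
P_shaft = P_hyd/η = 77.92/0.73 = 106.7 kW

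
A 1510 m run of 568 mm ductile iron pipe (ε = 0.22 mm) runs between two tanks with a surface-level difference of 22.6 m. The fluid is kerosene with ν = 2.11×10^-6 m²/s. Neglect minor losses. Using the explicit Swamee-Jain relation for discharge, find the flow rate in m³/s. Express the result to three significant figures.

Swamee-Jain (Type II): Q = -0.965·√(gD⁵h_f/L)·ln[ε/(3.7D) + √(3.17ν²L/(gD³h_f))]
√(gD⁵h_f/L) = √(9.81·0.568⁵·22.6/1510) = 0.09317
ε/(3.7D) = 1.05×10^-4; √(3.17ν²L/(gD³h_f)) = 2.29×10^-5
Q = -0.965·0.09317·ln(1.276×10^-4) = 0.8062 m³/s
Check: V = 3.18 m/s, Re = 8.56×10^5, f = 0.01658, h_f = 22.7 m ≈ 22.6 m ✓

Q ≈ 0.806 m³/s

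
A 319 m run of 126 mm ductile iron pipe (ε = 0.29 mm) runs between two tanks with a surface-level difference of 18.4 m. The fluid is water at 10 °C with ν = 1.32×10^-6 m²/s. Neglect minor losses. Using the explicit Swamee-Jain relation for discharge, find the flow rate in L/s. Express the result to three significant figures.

Swamee-Jain (Type II): Q = -0.965·√(gD⁵h_f/L)·ln[ε/(3.7D) + √(3.17ν²L/(gD³h_f))]
√(gD⁵h_f/L) = √(9.81·0.126⁵·18.4/319) = 0.004239
ε/(3.7D) = 6.22×10^-4; √(3.17ν²L/(gD³h_f)) = 6.99×10^-5
Q = -0.965·0.004239·ln(6.919×10^-4) = 0.02976 m³/s
Check: V = 2.39 m/s, Re = 2.28×10^5, f = 0.02520, h_f = 18.5 m ≈ 18.4 m ✓

Q ≈ 29.8 L/s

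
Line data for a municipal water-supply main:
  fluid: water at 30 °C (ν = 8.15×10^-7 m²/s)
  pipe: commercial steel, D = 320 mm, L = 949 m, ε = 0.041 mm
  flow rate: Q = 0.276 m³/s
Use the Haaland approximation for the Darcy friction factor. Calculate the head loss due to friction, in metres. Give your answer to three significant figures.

h_f ≈ 24.0 m

V = 4Q/(πD²) = 4·0.276/(π·0.320²) = 3.432 m/s
Re = VD/ν = 3.432·0.320/8.15×10^-7 = 1.35×10^6 → turbulent
ε/D = 0.041/320 = 1.28×10^-4
Haaland: f = 0.01347
h_f = f(L/D)V²/(2g) = 0.01347·(949/0.320)·3.432²/(2·9.81) = 23.97 m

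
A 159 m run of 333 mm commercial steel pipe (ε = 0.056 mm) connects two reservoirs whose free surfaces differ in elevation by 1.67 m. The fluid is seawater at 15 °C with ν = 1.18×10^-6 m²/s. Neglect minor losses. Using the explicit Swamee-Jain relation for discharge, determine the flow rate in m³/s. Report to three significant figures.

Swamee-Jain (Type II): Q = -0.965·√(gD⁵h_f/L)·ln[ε/(3.7D) + √(3.17ν²L/(gD³h_f))]
√(gD⁵h_f/L) = √(9.81·0.333⁵·1.67/159) = 0.02054
ε/(3.7D) = 4.55×10^-5; √(3.17ν²L/(gD³h_f)) = 3.41×10^-5
Q = -0.965·0.02054·ln(7.951×10^-5) = 0.1871 m³/s
Check: V = 2.15 m/s, Re = 6.06×10^5, f = 0.01495, h_f = 1.68 m ≈ 1.67 m ✓

Q ≈ 0.187 m³/s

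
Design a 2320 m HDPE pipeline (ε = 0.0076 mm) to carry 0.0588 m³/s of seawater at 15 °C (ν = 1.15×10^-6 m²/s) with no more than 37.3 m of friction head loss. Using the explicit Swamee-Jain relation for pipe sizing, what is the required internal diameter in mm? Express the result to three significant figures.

Swamee-Jain (Type III): D = 0.66·[ε^1.25·(LQ²/(gh_f))^4.75 + ν·Q^9.4·(L/(gh_f))^5.2]^0.04
LQ²/(gh_f) = 0.02192; L/(gh_f) = 6.340
Term 1 = ε^1.25·(…)^4.75 = 5.25×10^-15; Term 2 = ν·Q^9.4·(…)^5.2 = 4.61×10^-14
D = 0.66·(5.25×10^-15 + 4.61×10^-14)^0.04 = 0.1941 m = 194 mm
Check: V = 1.99 m/s, Re = 3.35×10^5, f = 0.01455, h_f = 35.0 m ≈ 37.3 m ✓

D ≈ 194 mm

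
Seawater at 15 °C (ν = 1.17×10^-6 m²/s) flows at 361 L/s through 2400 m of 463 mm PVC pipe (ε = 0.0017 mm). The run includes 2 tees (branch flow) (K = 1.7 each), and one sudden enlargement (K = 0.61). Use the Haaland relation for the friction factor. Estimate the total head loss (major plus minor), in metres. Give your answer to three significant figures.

H_L ≈ 15.5 m

V = 4Q/(πD²) = 2.144 m/s; V²/2g = 0.2343 m
Re = 8.48×10^5, ε/D = 3.67×10^-6 → f = 0.01197 (Haaland)
Major: h_f = f(L/D)·V²/2g = 0.01197·5184·0.2343 = 14.54 m
Minor: ΣK = 4.01; h_m = ΣK·V²/2g = 0.9396 m
Total H_L = 14.54 + 0.9396 = 15.48 m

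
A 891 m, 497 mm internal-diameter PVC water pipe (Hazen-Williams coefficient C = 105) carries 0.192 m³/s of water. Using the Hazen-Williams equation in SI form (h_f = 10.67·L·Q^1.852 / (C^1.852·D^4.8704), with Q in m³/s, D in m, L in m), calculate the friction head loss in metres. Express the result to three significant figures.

h_f ≈ 2.43 m

h_f = 10.67·891·0.192^1.852 / (105^1.852·0.497^4.8704) = 2.434 m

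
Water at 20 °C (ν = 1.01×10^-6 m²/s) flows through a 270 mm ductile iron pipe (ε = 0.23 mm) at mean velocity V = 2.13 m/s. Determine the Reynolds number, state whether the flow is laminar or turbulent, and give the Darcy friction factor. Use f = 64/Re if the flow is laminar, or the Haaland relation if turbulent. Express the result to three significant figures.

Re ≈ 5.69×10^5; turbulent; f ≈ 0.0194

Re = VD/ν = 2.130·0.270/1.01×10^-6 = 5.69×10^5
Re > 4000 → turbulent; ε/D = 8.52×10^-4
Haaland: f = 0.01944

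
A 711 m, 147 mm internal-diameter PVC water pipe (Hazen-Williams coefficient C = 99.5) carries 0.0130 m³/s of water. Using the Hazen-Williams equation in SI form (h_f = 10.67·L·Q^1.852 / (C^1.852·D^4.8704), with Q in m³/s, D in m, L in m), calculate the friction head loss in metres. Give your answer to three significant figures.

h_f = 10.67·711·0.0130^1.852 / (99.5^1.852·0.147^4.8704) = 5.528 m

h_f ≈ 5.53 m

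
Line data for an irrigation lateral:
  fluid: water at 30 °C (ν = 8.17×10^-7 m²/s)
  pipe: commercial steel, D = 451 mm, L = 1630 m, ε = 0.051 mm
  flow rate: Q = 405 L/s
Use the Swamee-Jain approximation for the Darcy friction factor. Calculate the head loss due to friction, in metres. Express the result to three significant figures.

V = 4Q/(πD²) = 4·0.405/(π·0.451²) = 2.535 m/s
Re = VD/ν = 2.535·0.451/8.17×10^-7 = 1.40×10^6 → turbulent
ε/D = 0.051/451 = 1.13×10^-4
Swamee-Jain: f = 0.01337
h_f = f(L/D)V²/(2g) = 0.01337·(1630/0.451)·2.535²/(2·9.81) = 15.83 m

h_f ≈ 15.8 m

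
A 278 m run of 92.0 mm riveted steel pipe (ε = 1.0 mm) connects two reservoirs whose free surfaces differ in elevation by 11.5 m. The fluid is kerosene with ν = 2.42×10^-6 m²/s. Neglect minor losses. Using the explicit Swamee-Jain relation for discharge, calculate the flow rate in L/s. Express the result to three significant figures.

Swamee-Jain (Type II): Q = -0.965·√(gD⁵h_f/L)·ln[ε/(3.7D) + √(3.17ν²L/(gD³h_f))]
√(gD⁵h_f/L) = √(9.81·0.0920⁵·11.5/278) = 0.001635
ε/(3.7D) = 0.00294; √(3.17ν²L/(gD³h_f)) = 2.42×10^-4
Q = -0.965·0.001635·ln(0.003180) = 0.009076 m³/s
Check: V = 1.37 m/s, Re = 5.19×10^4, f = 0.04045, h_f = 11.6 m ≈ 11.5 m ✓

Q ≈ 9.08 L/s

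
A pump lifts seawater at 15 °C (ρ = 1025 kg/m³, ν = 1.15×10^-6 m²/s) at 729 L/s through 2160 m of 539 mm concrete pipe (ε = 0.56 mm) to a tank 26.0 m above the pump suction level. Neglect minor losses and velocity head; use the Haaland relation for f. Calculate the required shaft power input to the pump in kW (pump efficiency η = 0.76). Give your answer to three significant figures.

P_shaft ≈ 654 kW

V = 4Q/(πD²) = 3.195 m/s; Re = 1.50×10^6; ε/D = 0.00104; f = 0.02003
h_f = f(L/D)V²/2g = 41.77 m
Total head H = z + h_f = 26.0 + 41.77 = 67.77 m
P_hyd = ρgQH = 1025·9.81·0.729·67.77 = 496.8 kW
P_shaft = P_hyd/η = 496.8/0.76 = 653.6 kW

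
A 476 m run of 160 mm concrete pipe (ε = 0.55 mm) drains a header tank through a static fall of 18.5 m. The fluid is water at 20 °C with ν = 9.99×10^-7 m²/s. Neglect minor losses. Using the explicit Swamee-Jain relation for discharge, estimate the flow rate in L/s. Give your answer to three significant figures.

Swamee-Jain (Type II): Q = -0.965·√(gD⁵h_f/L)·ln[ε/(3.7D) + √(3.17ν²L/(gD³h_f))]
√(gD⁵h_f/L) = √(9.81·0.160⁵·18.5/476) = 0.006323
ε/(3.7D) = 9.29×10^-4; √(3.17ν²L/(gD³h_f)) = 4.50×10^-5
Q = -0.965·0.006323·ln(9.741×10^-4) = 0.04231 m³/s
Check: V = 2.10 m/s, Re = 3.37×10^5, f = 0.02770, h_f = 18.6 m ≈ 18.5 m ✓

Q ≈ 42.3 L/s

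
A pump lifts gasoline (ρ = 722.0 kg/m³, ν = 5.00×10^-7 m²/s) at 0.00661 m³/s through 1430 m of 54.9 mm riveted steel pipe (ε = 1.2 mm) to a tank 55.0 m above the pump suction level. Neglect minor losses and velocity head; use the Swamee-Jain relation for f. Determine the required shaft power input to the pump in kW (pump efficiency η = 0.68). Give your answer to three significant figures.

P_shaft ≈ 39.8 kW

V = 4Q/(πD²) = 2.792 m/s; Re = 3.07×10^5; ε/D = 0.0219; f = 0.05056
h_f = f(L/D)V²/2g = 523.3 m
Total head H = z + h_f = 55.0 + 523.3 = 578.3 m
P_hyd = ρgQH = 722.0·9.81·0.00661·578.3 = 27.08 kW
P_shaft = P_hyd/η = 27.08/0.68 = 39.82 kW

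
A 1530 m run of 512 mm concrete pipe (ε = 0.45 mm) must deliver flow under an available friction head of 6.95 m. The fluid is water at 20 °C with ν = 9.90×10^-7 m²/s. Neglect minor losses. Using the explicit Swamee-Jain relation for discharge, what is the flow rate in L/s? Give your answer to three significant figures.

Swamee-Jain (Type II): Q = -0.965·√(gD⁵h_f/L)·ln[ε/(3.7D) + √(3.17ν²L/(gD³h_f))]
√(gD⁵h_f/L) = √(9.81·0.512⁵·6.95/1530) = 0.03960
ε/(3.7D) = 2.38×10^-4; √(3.17ν²L/(gD³h_f)) = 2.28×10^-5
Q = -0.965·0.03960·ln(2.603×10^-4) = 0.3154 m³/s
Check: V = 1.53 m/s, Re = 7.92×10^5, f = 0.01955, h_f = 6.99 m ≈ 6.95 m ✓

Q ≈ 315 L/s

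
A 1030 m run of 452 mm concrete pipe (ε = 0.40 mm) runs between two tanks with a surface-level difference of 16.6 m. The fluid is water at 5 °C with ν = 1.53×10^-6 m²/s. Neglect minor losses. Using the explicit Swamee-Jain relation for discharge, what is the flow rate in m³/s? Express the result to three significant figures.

Q ≈ 0.435 m³/s

Swamee-Jain (Type II): Q = -0.965·√(gD⁵h_f/L)·ln[ε/(3.7D) + √(3.17ν²L/(gD³h_f))]
√(gD⁵h_f/L) = √(9.81·0.452⁵·16.6/1030) = 0.05462
ε/(3.7D) = 2.39×10^-4; √(3.17ν²L/(gD³h_f)) = 2.25×10^-5
Q = -0.965·0.05462·ln(2.617×10^-4) = 0.4347 m³/s
Check: V = 2.71 m/s, Re = 8.00×10^5, f = 0.01958, h_f = 16.7 m ≈ 16.6 m ✓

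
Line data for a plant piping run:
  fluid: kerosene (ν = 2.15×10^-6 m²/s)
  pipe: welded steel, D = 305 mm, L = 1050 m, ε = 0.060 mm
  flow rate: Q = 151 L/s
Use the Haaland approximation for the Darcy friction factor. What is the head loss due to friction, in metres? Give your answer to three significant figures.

h_f ≈ 12.0 m

V = 4Q/(πD²) = 4·0.151/(π·0.305²) = 2.067 m/s
Re = VD/ν = 2.067·0.305/2.15×10^-6 = 2.93×10^5 → turbulent
ε/D = 0.060/305 = 1.97×10^-4
Haaland: f = 0.01608
h_f = f(L/D)V²/(2g) = 0.01608·(1050/0.305)·2.067²/(2·9.81) = 12.05 m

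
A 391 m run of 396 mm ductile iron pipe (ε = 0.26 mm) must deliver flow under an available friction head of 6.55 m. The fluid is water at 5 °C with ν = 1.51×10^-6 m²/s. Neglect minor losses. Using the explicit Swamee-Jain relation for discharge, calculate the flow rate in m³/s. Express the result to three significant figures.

Q ≈ 0.328 m³/s

Swamee-Jain (Type II): Q = -0.965·√(gD⁵h_f/L)·ln[ε/(3.7D) + √(3.17ν²L/(gD³h_f))]
√(gD⁵h_f/L) = √(9.81·0.396⁵·6.55/391) = 0.04000
ε/(3.7D) = 1.77×10^-4; √(3.17ν²L/(gD³h_f)) = 2.66×10^-5
Q = -0.965·0.04000·ln(2.041×10^-4) = 0.3280 m³/s
Check: V = 2.66 m/s, Re = 6.98×10^5, f = 0.01846, h_f = 6.59 m ≈ 6.55 m ✓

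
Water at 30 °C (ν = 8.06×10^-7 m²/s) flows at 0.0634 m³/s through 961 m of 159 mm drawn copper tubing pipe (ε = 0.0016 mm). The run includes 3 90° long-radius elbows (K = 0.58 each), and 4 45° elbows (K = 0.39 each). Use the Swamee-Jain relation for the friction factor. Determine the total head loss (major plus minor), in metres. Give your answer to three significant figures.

V = 4Q/(πD²) = 3.193 m/s; V²/2g = 0.5197 m
Re = 6.30×10^5, ε/D = 1.01×10^-5 → f = 0.01275 (Swamee-Jain)
Major: h_f = f(L/D)·V²/2g = 0.01275·6044·0.5197 = 40.05 m
Minor: ΣK = 3.30; h_m = ΣK·V²/2g = 1.715 m
Total H_L = 40.05 + 1.715 = 41.77 m

H_L ≈ 41.8 m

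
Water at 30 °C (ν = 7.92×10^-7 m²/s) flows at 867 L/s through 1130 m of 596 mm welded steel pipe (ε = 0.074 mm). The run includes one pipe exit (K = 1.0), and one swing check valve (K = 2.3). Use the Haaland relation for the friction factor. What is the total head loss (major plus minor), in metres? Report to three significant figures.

V = 4Q/(πD²) = 3.108 m/s; V²/2g = 0.4922 m
Re = 2.34×10^6, ε/D = 1.24×10^-4 → f = 0.01306 (Haaland)
Major: h_f = f(L/D)·V²/2g = 0.01306·1896·0.4922 = 12.19 m
Minor: ΣK = 3.30; h_m = ΣK·V²/2g = 1.624 m
Total H_L = 12.19 + 1.624 = 13.81 m

H_L ≈ 13.8 m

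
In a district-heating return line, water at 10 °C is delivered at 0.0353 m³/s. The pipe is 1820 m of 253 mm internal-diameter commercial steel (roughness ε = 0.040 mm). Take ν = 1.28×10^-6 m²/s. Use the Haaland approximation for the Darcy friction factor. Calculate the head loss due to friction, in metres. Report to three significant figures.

h_f ≈ 3.17 m

V = 4Q/(πD²) = 4·0.0353/(π·0.253²) = 0.7022 m/s
Re = VD/ν = 0.7022·0.253/1.28×10^-6 = 1.39×10^5 → turbulent
ε/D = 0.040/253 = 1.58×10^-4
Haaland: f = 0.01754
h_f = f(L/D)V²/(2g) = 0.01754·(1820/0.253)·0.7022²/(2·9.81) = 3.171 m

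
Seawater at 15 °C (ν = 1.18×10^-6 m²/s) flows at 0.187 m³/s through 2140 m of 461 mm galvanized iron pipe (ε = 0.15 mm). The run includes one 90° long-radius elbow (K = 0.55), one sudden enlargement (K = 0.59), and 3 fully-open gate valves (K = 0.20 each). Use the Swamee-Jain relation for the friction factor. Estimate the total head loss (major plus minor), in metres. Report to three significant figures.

H_L ≈ 5.08 m

V = 4Q/(πD²) = 1.120 m/s; V²/2g = 0.06397 m
Re = 4.38×10^5, ε/D = 3.25×10^-4 → f = 0.01672 (Swamee-Jain)
Major: h_f = f(L/D)·V²/2g = 0.01672·4642·0.06397 = 4.966 m
Minor: ΣK = 1.74; h_m = ΣK·V²/2g = 0.1113 m
Total H_L = 4.966 + 0.1113 = 5.078 m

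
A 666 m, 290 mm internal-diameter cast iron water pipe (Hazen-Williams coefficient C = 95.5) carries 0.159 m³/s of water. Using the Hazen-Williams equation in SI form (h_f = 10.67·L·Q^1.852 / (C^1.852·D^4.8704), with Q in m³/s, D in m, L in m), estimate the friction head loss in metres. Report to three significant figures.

h_f ≈ 21.1 m

h_f = 10.67·666·0.159^1.852 / (95.5^1.852·0.290^4.8704) = 21.09 m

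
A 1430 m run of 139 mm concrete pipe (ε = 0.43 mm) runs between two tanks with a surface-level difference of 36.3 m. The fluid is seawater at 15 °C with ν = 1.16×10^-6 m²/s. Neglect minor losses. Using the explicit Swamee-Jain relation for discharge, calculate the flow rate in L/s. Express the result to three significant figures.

Swamee-Jain (Type II): Q = -0.965·√(gD⁵h_f/L)·ln[ε/(3.7D) + √(3.17ν²L/(gD³h_f))]
√(gD⁵h_f/L) = √(9.81·0.139⁵·36.3/1430) = 0.003595
ε/(3.7D) = 8.36×10^-4; √(3.17ν²L/(gD³h_f)) = 7.99×10^-5
Q = -0.965·0.003595·ln(9.160×10^-4) = 0.02427 m³/s
Check: V = 1.60 m/s, Re = 1.92×10^5, f = 0.02726, h_f = 36.6 m ≈ 36.3 m ✓

Q ≈ 24.3 L/s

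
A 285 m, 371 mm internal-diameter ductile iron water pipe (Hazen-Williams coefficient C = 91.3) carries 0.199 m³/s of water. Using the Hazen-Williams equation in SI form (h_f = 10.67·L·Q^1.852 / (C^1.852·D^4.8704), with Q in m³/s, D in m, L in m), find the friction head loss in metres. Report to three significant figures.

h_f = 10.67·285·0.199^1.852 / (91.3^1.852·0.371^4.8704) = 4.477 m

h_f ≈ 4.48 m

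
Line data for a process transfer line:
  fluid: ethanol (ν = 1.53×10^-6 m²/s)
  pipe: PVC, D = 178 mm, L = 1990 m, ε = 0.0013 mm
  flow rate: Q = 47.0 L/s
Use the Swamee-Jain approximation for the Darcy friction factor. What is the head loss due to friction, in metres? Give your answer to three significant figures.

V = 4Q/(πD²) = 4·0.0470/(π·0.178²) = 1.889 m/s
Re = VD/ν = 1.889·0.178/1.53×10^-6 = 2.20×10^5 → turbulent
ε/D = 0.0013/178 = 7.30×10^-6
Swamee-Jain: f = 0.01532
h_f = f(L/D)V²/(2g) = 0.01532·(1990/0.178)·1.889²/(2·9.81) = 31.15 m

h_f ≈ 31.1 m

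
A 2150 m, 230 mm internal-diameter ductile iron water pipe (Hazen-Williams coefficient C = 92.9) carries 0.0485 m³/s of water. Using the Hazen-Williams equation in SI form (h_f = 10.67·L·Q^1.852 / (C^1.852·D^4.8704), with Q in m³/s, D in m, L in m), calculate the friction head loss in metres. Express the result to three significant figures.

h_f = 10.67·2150·0.0485^1.852 / (92.9^1.852·0.230^4.8704) = 24.57 m

h_f ≈ 24.6 m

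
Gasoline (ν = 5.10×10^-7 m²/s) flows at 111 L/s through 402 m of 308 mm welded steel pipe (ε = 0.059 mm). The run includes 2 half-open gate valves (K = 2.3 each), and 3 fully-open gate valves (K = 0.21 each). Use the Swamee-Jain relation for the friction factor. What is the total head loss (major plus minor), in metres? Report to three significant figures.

H_L ≈ 2.77 m

V = 4Q/(πD²) = 1.490 m/s; V²/2g = 0.1131 m
Re = 9.00×10^5, ε/D = 1.92×10^-4 → f = 0.01477 (Swamee-Jain)
Major: h_f = f(L/D)·V²/2g = 0.01477·1305·0.1131 = 2.181 m
Minor: ΣK = 5.23; h_m = ΣK·V²/2g = 0.5917 m
Total H_L = 2.181 + 0.5917 = 2.773 m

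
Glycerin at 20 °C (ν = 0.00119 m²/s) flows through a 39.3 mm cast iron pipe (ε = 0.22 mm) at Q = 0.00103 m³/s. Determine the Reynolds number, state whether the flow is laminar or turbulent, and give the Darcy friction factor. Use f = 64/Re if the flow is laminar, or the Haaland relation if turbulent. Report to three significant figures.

Re ≈ 28.0; laminar; f = 64/Re ≈ 2.28

V = 4Q/(πD²) = 0.8491 m/s
Re = VD/ν = 0.8491·0.0393/0.00119 = 28.0
Re < 2300 → laminar → f = 64/Re = 2.282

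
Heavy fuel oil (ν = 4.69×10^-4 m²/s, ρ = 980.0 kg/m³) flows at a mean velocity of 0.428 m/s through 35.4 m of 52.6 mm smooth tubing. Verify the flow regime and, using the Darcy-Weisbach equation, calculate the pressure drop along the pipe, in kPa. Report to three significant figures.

Δp ≈ 80.5 kPa

Re = VD/ν = 0.428·0.05260/4.69×10^-4 = 48.0 → laminar (Re < 2300)
f = 64/Re = 1.333
h_f = f(L/D)V²/(2g) = 1.333·(35.4/0.05260)·0.428²/(2·9.81) = 8.378 m
Δp = ρg·h_f = 980.0·9.81·8.378 = 80.54 kPa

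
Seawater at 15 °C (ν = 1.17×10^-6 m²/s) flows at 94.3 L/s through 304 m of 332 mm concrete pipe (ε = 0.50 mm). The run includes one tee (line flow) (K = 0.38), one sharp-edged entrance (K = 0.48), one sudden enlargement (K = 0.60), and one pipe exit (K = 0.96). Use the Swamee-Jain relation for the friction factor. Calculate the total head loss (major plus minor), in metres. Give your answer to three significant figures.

H_L ≈ 1.40 m

V = 4Q/(πD²) = 1.089 m/s; V²/2g = 0.06048 m
Re = 3.09×10^5, ε/D = 0.00151 → f = 0.02261 (Swamee-Jain)
Major: h_f = f(L/D)·V²/2g = 0.02261·915.7·0.06048 = 1.252 m
Minor: ΣK = 2.42; h_m = ΣK·V²/2g = 0.1464 m
Total H_L = 1.252 + 0.1464 = 1.398 m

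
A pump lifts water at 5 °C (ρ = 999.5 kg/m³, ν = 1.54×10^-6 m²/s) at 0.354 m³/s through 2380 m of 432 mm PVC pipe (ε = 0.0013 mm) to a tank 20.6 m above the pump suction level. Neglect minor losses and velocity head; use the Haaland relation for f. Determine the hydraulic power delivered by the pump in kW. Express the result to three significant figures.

P_hyd ≈ 142 kW

V = 4Q/(πD²) = 2.415 m/s; Re = 6.77×10^5; ε/D = 3.01×10^-6; f = 0.01242
h_f = f(L/D)V²/2g = 20.35 m
Total head H = z + h_f = 20.6 + 20.35 = 40.95 m
P_hyd = ρgQH = 999.5·9.81·0.354·40.95 = 142.1 kW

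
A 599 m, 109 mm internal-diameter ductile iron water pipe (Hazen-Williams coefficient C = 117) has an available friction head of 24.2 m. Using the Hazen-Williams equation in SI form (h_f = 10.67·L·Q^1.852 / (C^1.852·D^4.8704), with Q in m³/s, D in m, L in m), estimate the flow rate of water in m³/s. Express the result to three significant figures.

Q ≈ 0.0169 m³/s

Rearranging: Q = [h_f·C^1.852·D^4.8704 / (10.67·L)]^(1/1.852)
Q = [24.2·117^1.852·0.109^4.8704 / (10.67·599)]^0.540 = 0.01695 m³/s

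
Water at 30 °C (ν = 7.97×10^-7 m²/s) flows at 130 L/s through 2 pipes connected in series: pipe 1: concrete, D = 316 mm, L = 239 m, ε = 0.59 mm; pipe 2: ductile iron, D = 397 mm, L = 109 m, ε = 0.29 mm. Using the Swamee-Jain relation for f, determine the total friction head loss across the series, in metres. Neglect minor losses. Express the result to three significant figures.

H ≈ 2.77 m

Pipe 1: V = 1.658 m/s, Re = 6.57×10^5, ε/D = 0.00187, f = 0.02339, h_1 = f(L/D)V²/2g = 2.478 m
Pipe 2: V = 1.050 m/s, Re = 5.23×10^5, ε/D = 7.30×10^-4, f = 0.01905, h_2 = f(L/D)V²/2g = 0.2940 m
Series → Q common, losses add: H = Σh = 2.772 m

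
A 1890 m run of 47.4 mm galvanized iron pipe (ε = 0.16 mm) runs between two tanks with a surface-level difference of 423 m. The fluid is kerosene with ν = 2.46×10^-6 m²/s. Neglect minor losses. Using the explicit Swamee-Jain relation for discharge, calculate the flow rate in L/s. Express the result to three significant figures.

Q ≈ 4.70 L/s

Swamee-Jain (Type II): Q = -0.965·√(gD⁵h_f/L)·ln[ε/(3.7D) + √(3.17ν²L/(gD³h_f))]
√(gD⁵h_f/L) = √(9.81·0.0474⁵·423/1890) = 7.248×10^-4
ε/(3.7D) = 9.12×10^-4; √(3.17ν²L/(gD³h_f)) = 2.86×10^-4
Q = -0.965·7.248×10^-4·ln(0.001199) = 0.004705 m³/s
Check: V = 2.67 m/s, Re = 5.14×10^4, f = 0.02961, h_f = 428 m ≈ 423 m ✓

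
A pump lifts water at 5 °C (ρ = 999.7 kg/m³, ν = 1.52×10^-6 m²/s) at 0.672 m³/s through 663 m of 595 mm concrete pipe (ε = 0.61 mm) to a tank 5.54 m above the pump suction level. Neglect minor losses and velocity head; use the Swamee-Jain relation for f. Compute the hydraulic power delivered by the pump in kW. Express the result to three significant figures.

P_hyd ≈ 80.6 kW

V = 4Q/(πD²) = 2.417 m/s; Re = 9.46×10^5; ε/D = 0.00103; f = 0.02016
h_f = f(L/D)V²/2g = 6.688 m
Total head H = z + h_f = 5.54 + 6.688 = 12.23 m
P_hyd = ρgQH = 999.7·9.81·0.672·12.23 = 80.59 kW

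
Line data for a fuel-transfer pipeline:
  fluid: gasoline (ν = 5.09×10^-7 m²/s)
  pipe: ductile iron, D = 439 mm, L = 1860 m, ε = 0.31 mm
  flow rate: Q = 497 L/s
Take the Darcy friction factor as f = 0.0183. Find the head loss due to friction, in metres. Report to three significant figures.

h_f ≈ 42.6 m

V = 4Q/(πD²) = 4·0.497/(π·0.439²) = 3.284 m/s
h_f = f(L/D)V²/(2g) = 0.01830·(1860/0.439)·3.284²/(2·9.81) = 42.61 m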